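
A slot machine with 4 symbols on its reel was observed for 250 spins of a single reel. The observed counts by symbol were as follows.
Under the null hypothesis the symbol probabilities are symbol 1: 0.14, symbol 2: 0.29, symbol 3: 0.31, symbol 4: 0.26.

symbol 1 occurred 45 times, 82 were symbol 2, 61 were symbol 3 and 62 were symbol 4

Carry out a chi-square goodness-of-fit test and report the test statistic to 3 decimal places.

Expected counts E_i = n·p_i: 250×0.14 = 35, 250×0.29 = 72.5, 250×0.31 = 77.5, 250×0.26 = 65.
cat           O        E   (O−E)²/E
symbol 1     45       35     2.8571
symbol 2     82     72.5     1.2448
symbol 3     61     77.5     3.5129
symbol 4     62       65     0.1385
Sum = 7.753

7.753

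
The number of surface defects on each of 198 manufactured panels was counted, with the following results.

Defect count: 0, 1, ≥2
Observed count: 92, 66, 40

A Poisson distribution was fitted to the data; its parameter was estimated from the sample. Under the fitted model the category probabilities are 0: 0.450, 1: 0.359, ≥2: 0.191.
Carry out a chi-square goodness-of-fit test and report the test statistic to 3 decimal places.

0.584

Expected counts E_i = n·p_i: 198×0.450 = 89.1, 198×0.359 = 71.082, 198×0.191 = 37.818.
0: (92 − 89.1)²/89.1 = 8.41/89.1 = 0.0944
1: (66 − 71.082)²/71.082 = 25.826724/71.082 = 0.3633
≥2: (40 − 37.818)²/37.818 = 4.761124/37.818 = 0.1259
Sum = 0.584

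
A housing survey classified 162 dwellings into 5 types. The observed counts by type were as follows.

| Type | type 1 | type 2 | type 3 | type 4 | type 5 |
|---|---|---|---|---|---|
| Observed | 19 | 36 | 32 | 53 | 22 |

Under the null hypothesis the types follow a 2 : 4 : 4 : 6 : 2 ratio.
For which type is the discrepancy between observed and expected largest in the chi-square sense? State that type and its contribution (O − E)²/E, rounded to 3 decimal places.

Ratio total = 18. Expected counts: 162×2/18 = 18, 162×4/18 = 36, 162×4/18 = 36, 162×6/18 = 54, 162×2/18 = 18.
χ² = (19−18)²/18 + (36−36)²/36 + (32−36)²/36 + (53−54)²/54 + (22−18)²/18
   = 0.0556 + 0.0000 + 0.4444 + 0.0185 + 0.8889
The largest term is for type 5: 0.889.

type 5, 0.889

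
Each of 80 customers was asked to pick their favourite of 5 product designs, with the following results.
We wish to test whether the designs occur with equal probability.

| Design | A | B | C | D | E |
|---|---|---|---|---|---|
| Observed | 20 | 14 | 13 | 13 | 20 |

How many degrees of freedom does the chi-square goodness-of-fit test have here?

There are k = 5 categories and no parameters were estimated from the data, so df = 5 − 1 = 4.

4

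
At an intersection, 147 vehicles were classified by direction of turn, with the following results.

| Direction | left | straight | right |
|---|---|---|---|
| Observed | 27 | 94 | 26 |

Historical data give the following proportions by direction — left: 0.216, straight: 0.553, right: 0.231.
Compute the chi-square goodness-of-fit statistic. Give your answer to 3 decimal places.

Expected counts E_i = n·p_i: 147×0.216 = 31.752, 147×0.553 = 81.291, 147×0.231 = 33.957.
χ² = (27−31.752)²/31.752 + (94−81.291)²/81.291 + (26−33.957)²/33.957
   = 0.7112 + 1.9869 + 1.8645
Sum = 4.563

4.563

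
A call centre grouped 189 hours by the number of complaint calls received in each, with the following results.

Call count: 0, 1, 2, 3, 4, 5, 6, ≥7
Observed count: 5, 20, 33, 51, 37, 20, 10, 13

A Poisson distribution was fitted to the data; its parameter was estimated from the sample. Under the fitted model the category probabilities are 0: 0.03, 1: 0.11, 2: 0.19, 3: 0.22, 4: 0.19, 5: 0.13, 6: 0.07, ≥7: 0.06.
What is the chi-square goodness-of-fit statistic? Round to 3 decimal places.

Expected counts E_i = n·p_i: 189×0.03 = 5.67, 189×0.11 = 20.79, 189×0.19 = 35.91, 189×0.22 = 41.58, 189×0.19 = 35.91, 189×0.13 = 24.57, 189×0.07 = 13.23, 189×0.06 = 11.34.
cat         O        E   (O−E)²/E
0           5     5.67     0.0792
1          20    20.79     0.0300
2          33    35.91     0.2358
3          51    41.58     2.1341
4          37    35.91     0.0331
5          20    24.57     0.8500
6          10    13.23     0.7886
≥7         13    11.34     0.2430
Sum = 4.394

4.394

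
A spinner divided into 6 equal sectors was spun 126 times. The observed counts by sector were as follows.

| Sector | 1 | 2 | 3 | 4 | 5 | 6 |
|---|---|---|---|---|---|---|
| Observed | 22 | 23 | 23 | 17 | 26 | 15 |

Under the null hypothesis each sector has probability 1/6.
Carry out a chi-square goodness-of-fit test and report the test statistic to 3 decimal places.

4.095

Under H₀ each category has probability 1/6, so each expected count is 126/6 = 21.
χ² = (22−21)²/21 + (23−21)²/21 + (23−21)²/21 + (17−21)²/21 + (26−21)²/21 + (15−21)²/21
   = 0.0476 + 0.1905 + 0.1905 + 0.7619 + 1.1905 + 1.7143
Sum = 4.095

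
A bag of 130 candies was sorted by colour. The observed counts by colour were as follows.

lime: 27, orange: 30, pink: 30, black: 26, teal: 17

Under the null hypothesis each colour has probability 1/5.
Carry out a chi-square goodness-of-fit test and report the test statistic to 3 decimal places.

Expected count for each of the 5 categories: 130/5 = 26.
χ² = (27−26)²/26 + (30−26)²/26 + (30−26)²/26 + (26−26)²/26 + (17−26)²/26
   = 0.0385 + 0.6154 + 0.6154 + 0.0000 + 3.1154
Sum = 4.385

4.385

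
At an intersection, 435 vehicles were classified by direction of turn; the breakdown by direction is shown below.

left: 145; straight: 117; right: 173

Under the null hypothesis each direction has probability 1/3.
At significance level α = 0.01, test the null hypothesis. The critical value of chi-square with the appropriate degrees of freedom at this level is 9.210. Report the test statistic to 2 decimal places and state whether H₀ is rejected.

Under H₀ each category has probability 1/3, so each expected count is 435/3 = 145.
χ² = (145−145)²/145 + (117−145)²/145 + (173−145)²/145
   = 0.000 + 5.407 + 5.407
Sum = 10.81
df = 2. Since 10.81 > 9.210, we reject H₀.

10.81; reject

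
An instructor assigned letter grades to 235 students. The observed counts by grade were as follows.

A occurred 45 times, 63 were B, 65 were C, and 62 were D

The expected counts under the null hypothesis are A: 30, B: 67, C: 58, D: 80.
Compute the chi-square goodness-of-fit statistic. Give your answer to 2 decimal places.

12.63

cat         O        E   (O−E)²/E
A          45       30      7.500
B          63       67      0.239
C          65       58      0.845
D          62       80      4.050
Sum = 12.63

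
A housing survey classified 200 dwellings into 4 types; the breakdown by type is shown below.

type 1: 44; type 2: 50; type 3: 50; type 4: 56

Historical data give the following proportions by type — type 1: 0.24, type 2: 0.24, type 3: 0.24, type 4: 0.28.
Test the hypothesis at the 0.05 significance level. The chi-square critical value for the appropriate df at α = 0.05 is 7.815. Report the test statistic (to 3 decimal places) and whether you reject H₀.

Expected counts E_i = n·p_i: 200×0.24 = 48, 200×0.24 = 48, 200×0.24 = 48, 200×0.28 = 56.
type 1: (44 − 48)²/48 = 16/48 = 0.3333
type 2: (50 − 48)²/48 = 4/48 = 0.0833
type 3: (50 − 48)²/48 = 4/48 = 0.0833
type 4: (56 − 56)²/56 = 0/56 = 0.0000
Sum = 0.500
df = 3. Since 0.500 < 7.815, we do not reject H₀.

0.500; do not reject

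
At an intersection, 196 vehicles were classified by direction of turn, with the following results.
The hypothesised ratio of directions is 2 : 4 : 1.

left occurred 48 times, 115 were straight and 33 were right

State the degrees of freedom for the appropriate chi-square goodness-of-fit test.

There are k = 3 categories and no parameters were estimated from the data, so df = 3 − 1 = 2.

2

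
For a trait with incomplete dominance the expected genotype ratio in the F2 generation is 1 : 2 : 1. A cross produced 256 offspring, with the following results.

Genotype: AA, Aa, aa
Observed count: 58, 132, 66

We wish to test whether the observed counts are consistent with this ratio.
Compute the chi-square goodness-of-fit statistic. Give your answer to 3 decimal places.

Ratio total = 4. Expected counts: 256×1/4 = 64, 256×2/4 = 128, 256×1/4 = 64.
χ² = (58−64)²/64 + (132−128)²/128 + (66−64)²/64
   = 0.5625 + 0.1250 + 0.0625
Sum = 0.750

0.750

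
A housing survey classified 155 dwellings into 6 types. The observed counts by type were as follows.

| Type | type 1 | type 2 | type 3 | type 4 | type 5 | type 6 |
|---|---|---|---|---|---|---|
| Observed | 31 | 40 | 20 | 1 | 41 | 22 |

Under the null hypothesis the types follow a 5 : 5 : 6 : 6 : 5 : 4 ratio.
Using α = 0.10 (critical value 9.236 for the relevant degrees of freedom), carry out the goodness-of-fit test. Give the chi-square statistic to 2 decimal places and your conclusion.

Ratio total = 31. Expected counts: 155×5/31 = 25, 155×5/31 = 25, 155×6/31 = 30, 155×6/31 = 30, 155×5/31 = 25, 155×4/31 = 20.
cat         O        E   (O−E)²/E
type 1     31       25      1.440
type 2     40       25      9.000
type 3     20       30      3.333
type 4      1       30     28.033
type 5     41       25     10.240
type 6     22       20      0.200
Sum = 52.25
df = 5. Since 52.25 > 9.236, we reject H₀.

52.25; reject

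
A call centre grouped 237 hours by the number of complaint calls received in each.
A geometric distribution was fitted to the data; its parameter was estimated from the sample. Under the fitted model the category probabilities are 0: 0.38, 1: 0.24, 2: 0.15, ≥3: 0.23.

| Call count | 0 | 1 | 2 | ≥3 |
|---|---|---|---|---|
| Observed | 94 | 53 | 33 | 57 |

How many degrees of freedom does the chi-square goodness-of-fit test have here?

2

There are k = 4 categories and 1 parameter estimated from the data, so df = 4 − 1 − 1 = 2.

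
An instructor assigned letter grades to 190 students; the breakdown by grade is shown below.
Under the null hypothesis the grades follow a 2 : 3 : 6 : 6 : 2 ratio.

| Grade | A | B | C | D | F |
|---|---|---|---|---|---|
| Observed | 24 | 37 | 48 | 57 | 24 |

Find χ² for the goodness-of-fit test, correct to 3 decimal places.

Ratio total = 19. Expected counts: 190×2/19 = 20, 190×3/19 = 30, 190×6/19 = 60, 190×6/19 = 60, 190×2/19 = 20.
χ² = (24−20)²/20 + (37−30)²/30 + (48−60)²/60 + (57−60)²/60 + (24−20)²/20
   = 0.8000 + 1.6333 + 2.4000 + 0.1500 + 0.8000
Sum = 5.783

5.783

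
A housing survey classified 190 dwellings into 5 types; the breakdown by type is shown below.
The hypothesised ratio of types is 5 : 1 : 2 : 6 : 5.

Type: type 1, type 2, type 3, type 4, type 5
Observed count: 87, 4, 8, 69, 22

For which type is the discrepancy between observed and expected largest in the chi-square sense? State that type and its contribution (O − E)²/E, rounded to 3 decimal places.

type 1, 27.380

Ratio total = 19. Expected counts: 190×5/19 = 50, 190×1/19 = 10, 190×2/19 = 20, 190×6/19 = 60, 190×5/19 = 50.
type 1: (87 − 50)²/50 = 1369/50 = 27.3800
type 2: (4 − 10)²/10 = 36/10 = 3.6000
type 3: (8 − 20)²/20 = 144/20 = 7.2000
type 4: (69 − 60)²/60 = 81/60 = 1.3500
type 5: (22 − 50)²/50 = 784/50 = 15.6800
The largest term is for type 1: 27.380.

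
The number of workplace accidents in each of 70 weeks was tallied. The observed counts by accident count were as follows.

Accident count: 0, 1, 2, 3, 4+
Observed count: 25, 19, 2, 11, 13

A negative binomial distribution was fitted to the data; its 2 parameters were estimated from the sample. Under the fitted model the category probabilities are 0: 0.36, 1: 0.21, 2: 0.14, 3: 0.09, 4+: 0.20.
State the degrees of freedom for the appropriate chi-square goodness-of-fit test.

There are k = 5 categories and 2 parameters estimated from the data, so df = 5 − 1 − 2 = 2.

2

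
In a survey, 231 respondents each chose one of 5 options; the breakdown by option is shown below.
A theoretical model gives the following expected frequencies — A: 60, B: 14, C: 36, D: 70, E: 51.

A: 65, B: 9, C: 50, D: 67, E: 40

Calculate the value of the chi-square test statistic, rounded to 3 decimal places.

χ² = (65−60)²/60 + (9−14)²/14 + (50−36)²/36 + (67−70)²/70 + (40−51)²/51
   = 0.4167 + 1.7857 + 5.4444 + 0.1286 + 2.3725
Sum = 10.148

10.148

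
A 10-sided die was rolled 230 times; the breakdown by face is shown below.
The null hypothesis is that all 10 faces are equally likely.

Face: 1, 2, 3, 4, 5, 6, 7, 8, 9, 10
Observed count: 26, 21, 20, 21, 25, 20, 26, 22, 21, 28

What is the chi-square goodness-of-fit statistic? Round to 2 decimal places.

3.39

Under H₀ each category has probability 1/10, so each expected count is 230/10 = 23.
1: (26 − 23)²/23 = 9/23 = 0.391
2: (21 − 23)²/23 = 4/23 = 0.174
3: (20 − 23)²/23 = 9/23 = 0.391
4: (21 − 23)²/23 = 4/23 = 0.174
5: (25 − 23)²/23 = 4/23 = 0.174
6: (20 − 23)²/23 = 9/23 = 0.391
7: (26 − 23)²/23 = 9/23 = 0.391
8: (22 − 23)²/23 = 1/23 = 0.043
9: (21 − 23)²/23 = 4/23 = 0.174
10: (28 − 23)²/23 = 25/23 = 1.087
Sum = 3.39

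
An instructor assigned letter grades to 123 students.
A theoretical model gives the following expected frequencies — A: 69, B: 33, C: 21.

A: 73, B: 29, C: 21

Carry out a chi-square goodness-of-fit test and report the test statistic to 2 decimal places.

0.72

A: (73 − 69)²/69 = 16/69 = 0.232
B: (29 − 33)²/33 = 16/33 = 0.485
C: (21 − 21)²/21 = 0/21 = 0.000
Sum = 0.72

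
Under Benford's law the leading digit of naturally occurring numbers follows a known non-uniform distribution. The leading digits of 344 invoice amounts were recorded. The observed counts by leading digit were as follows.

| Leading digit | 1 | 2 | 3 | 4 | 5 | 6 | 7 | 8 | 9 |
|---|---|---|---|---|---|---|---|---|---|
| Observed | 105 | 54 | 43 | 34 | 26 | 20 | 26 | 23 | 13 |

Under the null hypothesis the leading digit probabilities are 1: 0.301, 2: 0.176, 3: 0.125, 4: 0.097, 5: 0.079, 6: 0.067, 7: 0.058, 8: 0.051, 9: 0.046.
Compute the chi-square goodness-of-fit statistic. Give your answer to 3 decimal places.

5.228

Expected counts E_i = n·p_i: 344×0.301 = 103.544, 344×0.176 = 60.544, 344×0.125 = 43, 344×0.097 = 33.368, 344×0.079 = 27.176, 344×0.067 = 23.048, 344×0.058 = 19.952, 344×0.051 = 17.544, 344×0.046 = 15.824.
χ² = (105−103.544)²/103.544 + (54−60.544)²/60.544 + (43−43)²/43 + (34−33.368)²/33.368 + (26−27.176)²/27.176 + (20−23.048)²/23.048 + (26−19.952)²/19.952 + (23−17.544)²/17.544 + (13−15.824)²/15.824
   = 0.0205 + 0.7073 + 0.0000 + 0.0120 + 0.0509 + 0.4031 + 1.8333 + 1.6968 + 0.5040
Sum = 5.228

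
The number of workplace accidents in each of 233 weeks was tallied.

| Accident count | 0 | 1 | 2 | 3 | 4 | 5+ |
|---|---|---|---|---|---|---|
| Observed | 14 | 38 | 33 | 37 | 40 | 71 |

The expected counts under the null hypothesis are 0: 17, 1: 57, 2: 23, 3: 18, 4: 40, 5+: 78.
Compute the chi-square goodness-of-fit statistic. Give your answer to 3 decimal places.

31.894

0: (14 − 17)²/17 = 9/17 = 0.5294
1: (38 − 57)²/57 = 361/57 = 6.3333
2: (33 − 23)²/23 = 100/23 = 4.3478
3: (37 − 18)²/18 = 361/18 = 20.0556
4: (40 − 40)²/40 = 0/40 = 0.0000
5+: (71 − 78)²/78 = 49/78 = 0.6282
Sum = 31.894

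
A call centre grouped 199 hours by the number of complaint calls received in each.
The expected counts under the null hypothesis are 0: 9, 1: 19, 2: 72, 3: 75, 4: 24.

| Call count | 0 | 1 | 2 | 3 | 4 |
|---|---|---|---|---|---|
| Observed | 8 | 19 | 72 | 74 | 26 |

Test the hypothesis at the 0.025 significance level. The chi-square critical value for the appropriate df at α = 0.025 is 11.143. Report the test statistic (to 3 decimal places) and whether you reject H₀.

cat         O        E   (O−E)²/E
0           8        9     0.1111
1          19       19     0.0000
2          72       72     0.0000
3          74       75     0.0133
4          26       24     0.1667
Sum = 0.291
df = 4. Since 0.291 < 11.143, we do not reject H₀.

0.291; do not reject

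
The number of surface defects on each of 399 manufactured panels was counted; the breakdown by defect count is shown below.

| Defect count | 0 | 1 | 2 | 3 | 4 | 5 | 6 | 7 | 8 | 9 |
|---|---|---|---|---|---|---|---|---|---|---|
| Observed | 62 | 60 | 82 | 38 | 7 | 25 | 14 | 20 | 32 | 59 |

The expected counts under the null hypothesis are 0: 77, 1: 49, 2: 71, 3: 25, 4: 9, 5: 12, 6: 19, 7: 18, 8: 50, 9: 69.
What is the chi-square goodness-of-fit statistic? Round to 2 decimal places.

37.85

0: (62 − 77)²/77 = 225/77 = 2.922
1: (60 − 49)²/49 = 121/49 = 2.469
2: (82 − 71)²/71 = 121/71 = 1.704
3: (38 − 25)²/25 = 169/25 = 6.760
4: (7 − 9)²/9 = 4/9 = 0.444
5: (25 − 12)²/12 = 169/12 = 14.083
6: (14 − 19)²/19 = 25/19 = 1.316
7: (20 − 18)²/18 = 4/18 = 0.222
8: (32 − 50)²/50 = 324/50 = 6.480
9: (59 − 69)²/69 = 100/69 = 1.449
Sum = 37.85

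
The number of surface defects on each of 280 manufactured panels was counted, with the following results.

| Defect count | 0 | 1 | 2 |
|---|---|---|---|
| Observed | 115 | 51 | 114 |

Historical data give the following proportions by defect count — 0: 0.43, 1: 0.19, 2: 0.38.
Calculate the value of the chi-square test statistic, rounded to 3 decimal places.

0.876

Expected counts E_i = n·p_i: 280×0.43 = 120.4, 280×0.19 = 53.2, 280×0.38 = 106.4.
0: (115 − 120.4)²/120.4 = 29.16/120.4 = 0.2422
1: (51 − 53.2)²/53.2 = 4.84/53.2 = 0.0910
2: (114 − 106.4)²/106.4 = 57.76/106.4 = 0.5429
Sum = 0.876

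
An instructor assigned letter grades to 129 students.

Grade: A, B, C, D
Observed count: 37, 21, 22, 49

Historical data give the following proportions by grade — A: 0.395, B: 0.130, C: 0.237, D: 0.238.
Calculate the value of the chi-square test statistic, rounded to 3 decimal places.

Expected counts E_i = n·p_i: 129×0.395 = 50.955, 129×0.130 = 16.77, 129×0.237 = 30.573, 129×0.238 = 30.702.
χ² = (37−50.955)²/50.955 + (21−16.77)²/16.77 + (22−30.573)²/30.573 + (49−30.702)²/30.702
   = 3.8218 + 1.0670 + 2.4040 + 10.9054
Sum = 18.198

18.198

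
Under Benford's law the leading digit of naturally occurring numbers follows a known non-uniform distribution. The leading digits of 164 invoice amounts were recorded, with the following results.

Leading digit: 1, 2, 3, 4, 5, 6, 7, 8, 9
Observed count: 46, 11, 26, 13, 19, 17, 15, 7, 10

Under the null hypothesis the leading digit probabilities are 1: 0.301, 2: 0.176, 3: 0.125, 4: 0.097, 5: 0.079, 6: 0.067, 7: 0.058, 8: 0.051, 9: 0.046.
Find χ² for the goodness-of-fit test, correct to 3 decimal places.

23.590

Expected counts E_i = n·p_i: 164×0.301 = 49.364, 164×0.176 = 28.864, 164×0.125 = 20.5, 164×0.097 = 15.908, 164×0.079 = 12.956, 164×0.067 = 10.988, 164×0.058 = 9.512, 164×0.051 = 8.364, 164×0.046 = 7.544.
1: (46 − 49.364)²/49.364 = 11.316496/49.364 = 0.2292
2: (11 − 28.864)²/28.864 = 319.122496/28.864 = 11.0561
3: (26 − 20.5)²/20.5 = 30.25/20.5 = 1.4756
4: (13 − 15.908)²/15.908 = 8.456464/15.908 = 0.5316
5: (19 − 12.956)²/12.956 = 36.529936/12.956 = 2.8195
6: (17 − 10.988)²/10.988 = 36.144144/10.988 = 3.2894
7: (15 − 9.512)²/9.512 = 30.118144/9.512 = 3.1663
8: (7 − 8.364)²/8.364 = 1.860496/8.364 = 0.2224
9: (10 − 7.544)²/7.544 = 6.031936/7.544 = 0.7996
Sum = 23.590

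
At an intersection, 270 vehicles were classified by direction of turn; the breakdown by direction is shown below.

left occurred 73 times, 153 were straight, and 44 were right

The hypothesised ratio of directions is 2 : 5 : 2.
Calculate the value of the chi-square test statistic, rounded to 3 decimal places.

7.143

Ratio total = 9. Expected counts: 270×2/9 = 60, 270×5/9 = 150, 270×2/9 = 60.
left: (73 − 60)²/60 = 169/60 = 2.8167
straight: (153 − 150)²/150 = 9/150 = 0.0600
right: (44 − 60)²/60 = 256/60 = 4.2667
Sum = 7.143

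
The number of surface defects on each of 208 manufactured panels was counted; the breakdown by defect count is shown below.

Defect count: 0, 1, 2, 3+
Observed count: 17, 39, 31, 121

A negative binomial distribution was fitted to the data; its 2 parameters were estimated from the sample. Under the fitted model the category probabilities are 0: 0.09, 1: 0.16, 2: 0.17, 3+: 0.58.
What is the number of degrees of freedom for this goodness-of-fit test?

1

There are k = 4 categories and 2 parameters estimated from the data, so df = 4 − 1 − 2 = 1.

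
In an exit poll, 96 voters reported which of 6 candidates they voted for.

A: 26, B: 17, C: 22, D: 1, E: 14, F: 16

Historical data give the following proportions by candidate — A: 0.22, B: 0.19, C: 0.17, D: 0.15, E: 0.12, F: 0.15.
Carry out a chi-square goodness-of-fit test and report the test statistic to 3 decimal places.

16.370

Expected counts E_i = n·p_i: 96×0.22 = 21.12, 96×0.19 = 18.24, 96×0.17 = 16.32, 96×0.15 = 14.4, 96×0.12 = 11.52, 96×0.15 = 14.4.
χ² = (26−21.12)²/21.12 + (17−18.24)²/18.24 + (22−16.32)²/16.32 + (1−14.4)²/14.4 + (14−11.52)²/11.52 + (16−14.4)²/14.4
   = 1.1276 + 0.0843 + 1.9769 + 12.4694 + 0.5339 + 0.1778
Sum = 16.370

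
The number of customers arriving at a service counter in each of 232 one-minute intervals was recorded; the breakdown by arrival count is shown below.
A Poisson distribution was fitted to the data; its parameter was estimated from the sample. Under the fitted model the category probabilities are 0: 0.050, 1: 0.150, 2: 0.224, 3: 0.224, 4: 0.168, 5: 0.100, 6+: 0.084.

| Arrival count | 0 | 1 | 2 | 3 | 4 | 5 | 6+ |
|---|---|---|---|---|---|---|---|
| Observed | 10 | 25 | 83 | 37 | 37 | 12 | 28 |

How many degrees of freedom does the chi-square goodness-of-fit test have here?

There are k = 7 categories and 1 parameter estimated from the data, so df = 7 − 1 − 1 = 5.

5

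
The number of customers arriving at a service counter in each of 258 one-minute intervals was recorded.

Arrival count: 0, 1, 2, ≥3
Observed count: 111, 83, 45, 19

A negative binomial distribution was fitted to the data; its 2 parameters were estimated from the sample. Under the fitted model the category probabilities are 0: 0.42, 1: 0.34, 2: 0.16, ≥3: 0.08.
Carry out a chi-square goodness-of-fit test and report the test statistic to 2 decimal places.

0.78

Expected counts E_i = n·p_i: 258×0.42 = 108.36, 258×0.34 = 87.72, 258×0.16 = 41.28, 258×0.08 = 20.64.
χ² = (111−108.36)²/108.36 + (83−87.72)²/87.72 + (45−41.28)²/41.28 + (19−20.64)²/20.64
   = 0.064 + 0.254 + 0.335 + 0.130
Sum = 0.78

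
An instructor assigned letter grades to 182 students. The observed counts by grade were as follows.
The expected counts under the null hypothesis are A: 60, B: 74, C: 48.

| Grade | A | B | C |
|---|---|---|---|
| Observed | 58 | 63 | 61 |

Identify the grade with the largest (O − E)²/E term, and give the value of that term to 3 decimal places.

C, 3.521

χ² = (58−60)²/60 + (63−74)²/74 + (61−48)²/48
   = 0.0667 + 1.6351 + 3.5208
The largest term is for C: 3.521.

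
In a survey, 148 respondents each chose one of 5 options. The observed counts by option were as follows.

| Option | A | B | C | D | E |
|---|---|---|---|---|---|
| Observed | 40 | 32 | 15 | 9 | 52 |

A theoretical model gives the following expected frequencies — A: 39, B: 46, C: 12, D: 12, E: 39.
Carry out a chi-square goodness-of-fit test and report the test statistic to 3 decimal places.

10.120

cat         O        E   (O−E)²/E
A          40       39     0.0256
B          32       46     4.2609
C          15       12     0.7500
D           9       12     0.7500
E          52       39     4.3333
Sum = 10.120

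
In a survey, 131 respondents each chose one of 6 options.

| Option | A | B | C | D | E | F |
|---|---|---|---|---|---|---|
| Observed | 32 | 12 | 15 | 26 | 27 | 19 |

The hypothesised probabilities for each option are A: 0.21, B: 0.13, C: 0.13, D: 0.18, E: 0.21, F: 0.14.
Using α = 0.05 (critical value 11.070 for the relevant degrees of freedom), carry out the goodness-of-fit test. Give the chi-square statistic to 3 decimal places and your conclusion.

Expected counts E_i = n·p_i: 131×0.21 = 27.51, 131×0.13 = 17.03, 131×0.13 = 17.03, 131×0.18 = 23.58, 131×0.21 = 27.51, 131×0.14 = 18.34.
A: (32 − 27.51)²/27.51 = 20.1601/27.51 = 0.7328
B: (12 − 17.03)²/17.03 = 25.3009/17.03 = 1.4857
C: (15 − 17.03)²/17.03 = 4.1209/17.03 = 0.2420
D: (26 − 23.58)²/23.58 = 5.8564/23.58 = 0.2484
E: (27 − 27.51)²/27.51 = 0.2601/27.51 = 0.0095
F: (19 − 18.34)²/18.34 = 0.4356/18.34 = 0.0238
Sum = 2.742
df = 5. Since 2.742 < 11.070, we do not reject H₀.

2.742; do not reject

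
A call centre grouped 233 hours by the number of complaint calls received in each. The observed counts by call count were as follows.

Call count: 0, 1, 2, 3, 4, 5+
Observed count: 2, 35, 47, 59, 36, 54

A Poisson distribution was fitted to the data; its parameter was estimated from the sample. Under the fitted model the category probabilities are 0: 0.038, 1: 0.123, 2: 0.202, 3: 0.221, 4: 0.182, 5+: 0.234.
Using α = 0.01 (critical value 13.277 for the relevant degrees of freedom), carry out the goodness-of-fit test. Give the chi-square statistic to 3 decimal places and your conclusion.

8.776; do not reject

Expected counts E_i = n·p_i: 233×0.038 = 8.854, 233×0.123 = 28.659, 233×0.202 = 47.066, 233×0.221 = 51.493, 233×0.182 = 42.406, 233×0.234 = 54.522.
cat         O        E   (O−E)²/E
0           2    8.854     5.3058
1          35   28.659     1.4030
2          47   47.066     0.0001
3          59   51.493     1.0944
4          36   42.406     0.9677
5+         54   54.522     0.0050
Sum = 8.776
df = 4. Since 8.776 < 13.277, we do not reject H₀.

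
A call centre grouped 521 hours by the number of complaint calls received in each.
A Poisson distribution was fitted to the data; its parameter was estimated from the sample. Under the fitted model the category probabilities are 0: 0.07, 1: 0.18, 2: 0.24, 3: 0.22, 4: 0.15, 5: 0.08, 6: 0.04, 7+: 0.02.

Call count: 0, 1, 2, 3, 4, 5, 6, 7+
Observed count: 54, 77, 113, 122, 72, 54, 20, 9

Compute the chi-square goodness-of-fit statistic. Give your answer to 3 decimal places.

Expected counts E_i = n·p_i: 521×0.07 = 36.47, 521×0.18 = 93.78, 521×0.24 = 125.04, 521×0.22 = 114.62, 521×0.15 = 78.15, 521×0.08 = 41.68, 521×0.04 = 20.84, 521×0.02 = 10.42.
χ² = (54−36.47)²/36.47 + (77−93.78)²/93.78 + (113−125.04)²/125.04 + (122−114.62)²/114.62 + (72−78.15)²/78.15 + (54−41.68)²/41.68 + (20−20.84)²/20.84 + (9−10.42)²/10.42
   = 8.4261 + 3.0024 + 1.1593 + 0.4752 + 0.4840 + 3.6416 + 0.0339 + 0.1935
Sum = 17.416

17.416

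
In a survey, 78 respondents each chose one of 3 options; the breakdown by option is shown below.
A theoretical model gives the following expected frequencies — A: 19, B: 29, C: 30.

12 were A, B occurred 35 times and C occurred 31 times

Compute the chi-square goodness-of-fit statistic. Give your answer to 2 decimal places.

3.85

A: (12 − 19)²/19 = 49/19 = 2.579
B: (35 − 29)²/29 = 36/29 = 1.241
C: (31 − 30)²/30 = 1/30 = 0.033
Sum = 3.85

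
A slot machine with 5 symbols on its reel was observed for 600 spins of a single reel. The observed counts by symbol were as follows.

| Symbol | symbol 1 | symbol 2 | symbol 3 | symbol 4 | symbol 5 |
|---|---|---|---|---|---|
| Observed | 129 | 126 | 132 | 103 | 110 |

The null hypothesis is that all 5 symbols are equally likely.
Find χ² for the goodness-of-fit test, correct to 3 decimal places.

Expected count for each of the 5 categories: 600/5 = 120.
cat           O        E   (O−E)²/E
symbol 1    129      120     0.6750
symbol 2    126      120     0.3000
symbol 3    132      120     1.2000
symbol 4    103      120     2.4083
symbol 5    110      120     0.8333
Sum = 5.417

5.417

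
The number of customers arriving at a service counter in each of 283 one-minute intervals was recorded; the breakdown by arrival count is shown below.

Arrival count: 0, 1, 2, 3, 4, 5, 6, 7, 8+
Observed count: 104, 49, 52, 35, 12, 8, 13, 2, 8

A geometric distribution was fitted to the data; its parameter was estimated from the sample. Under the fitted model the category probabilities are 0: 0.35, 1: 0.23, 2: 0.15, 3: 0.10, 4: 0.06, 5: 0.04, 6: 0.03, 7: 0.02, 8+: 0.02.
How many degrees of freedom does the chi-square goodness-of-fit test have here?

There are k = 9 categories and 1 parameter estimated from the data, so df = 9 − 1 − 1 = 7.

7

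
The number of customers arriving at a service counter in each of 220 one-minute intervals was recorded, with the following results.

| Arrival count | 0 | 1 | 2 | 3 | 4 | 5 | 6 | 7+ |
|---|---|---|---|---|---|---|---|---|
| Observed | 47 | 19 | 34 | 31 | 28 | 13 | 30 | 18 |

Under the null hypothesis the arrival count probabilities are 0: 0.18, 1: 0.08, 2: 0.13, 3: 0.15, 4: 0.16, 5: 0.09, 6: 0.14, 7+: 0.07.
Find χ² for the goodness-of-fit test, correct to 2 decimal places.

6.90

Expected counts E_i = n·p_i: 220×0.18 = 39.6, 220×0.08 = 17.6, 220×0.13 = 28.6, 220×0.15 = 33, 220×0.16 = 35.2, 220×0.09 = 19.8, 220×0.14 = 30.8, 220×0.07 = 15.4.
χ² = (47−39.6)²/39.6 + (19−17.6)²/17.6 + (34−28.6)²/28.6 + (31−33)²/33 + (28−35.2)²/35.2 + (13−19.8)²/19.8 + (30−30.8)²/30.8 + (18−15.4)²/15.4
   = 1.383 + 0.111 + 1.020 + 0.121 + 1.473 + 2.335 + 0.021 + 0.439
Sum = 6.90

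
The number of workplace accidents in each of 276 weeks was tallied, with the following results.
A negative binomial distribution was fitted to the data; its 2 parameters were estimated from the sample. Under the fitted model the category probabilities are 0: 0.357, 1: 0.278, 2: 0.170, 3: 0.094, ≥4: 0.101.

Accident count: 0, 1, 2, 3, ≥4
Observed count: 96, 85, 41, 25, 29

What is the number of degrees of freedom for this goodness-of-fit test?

There are k = 5 categories and 2 parameters estimated from the data, so df = 5 − 1 − 2 = 2.

2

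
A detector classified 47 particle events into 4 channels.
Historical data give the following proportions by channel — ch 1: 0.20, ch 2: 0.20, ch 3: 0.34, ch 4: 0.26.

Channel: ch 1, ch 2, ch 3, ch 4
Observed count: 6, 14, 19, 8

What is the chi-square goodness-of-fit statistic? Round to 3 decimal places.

Expected counts E_i = n·p_i: 47×0.20 = 9.4, 47×0.20 = 9.4, 47×0.34 = 15.98, 47×0.26 = 12.22.
cat         O        E   (O−E)²/E
ch 1        6      9.4     1.2298
ch 2       14      9.4     2.2511
ch 3       19    15.98     0.5707
ch 4        8    12.22     1.4573
Sum = 5.509

5.509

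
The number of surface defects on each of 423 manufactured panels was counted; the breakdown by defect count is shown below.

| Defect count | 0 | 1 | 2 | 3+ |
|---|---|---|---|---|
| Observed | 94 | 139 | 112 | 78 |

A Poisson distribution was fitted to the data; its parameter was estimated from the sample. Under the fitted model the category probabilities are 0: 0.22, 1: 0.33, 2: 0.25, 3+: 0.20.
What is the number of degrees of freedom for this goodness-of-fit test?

There are k = 4 categories and 1 parameter estimated from the data, so df = 4 − 1 − 1 = 2.

2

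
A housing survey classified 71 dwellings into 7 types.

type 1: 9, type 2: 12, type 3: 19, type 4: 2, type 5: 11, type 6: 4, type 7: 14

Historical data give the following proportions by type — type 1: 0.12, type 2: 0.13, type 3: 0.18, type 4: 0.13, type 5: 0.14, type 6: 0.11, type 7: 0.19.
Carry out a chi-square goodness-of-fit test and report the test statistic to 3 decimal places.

11.540

Expected counts E_i = n·p_i: 71×0.12 = 8.52, 71×0.13 = 9.23, 71×0.18 = 12.78, 71×0.13 = 9.23, 71×0.14 = 9.94, 71×0.11 = 7.81, 71×0.19 = 13.49.
cat         O        E   (O−E)²/E
type 1      9     8.52     0.0270
type 2     12     9.23     0.8313
type 3     19    12.78     3.0273
type 4      2     9.23     5.6634
type 5     11     9.94     0.1130
type 6      4     7.81     1.8587
type 7     14    13.49     0.0193
Sum = 11.540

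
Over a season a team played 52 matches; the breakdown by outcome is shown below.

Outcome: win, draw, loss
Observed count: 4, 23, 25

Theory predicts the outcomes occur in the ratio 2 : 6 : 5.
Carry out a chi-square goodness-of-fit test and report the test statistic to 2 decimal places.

3.29

Ratio total = 13. Expected counts: 52×2/13 = 8, 52×6/13 = 24, 52×5/13 = 20.
χ² = (4−8)²/8 + (23−24)²/24 + (25−20)²/20
   = 2.000 + 0.042 + 1.250
Sum = 3.29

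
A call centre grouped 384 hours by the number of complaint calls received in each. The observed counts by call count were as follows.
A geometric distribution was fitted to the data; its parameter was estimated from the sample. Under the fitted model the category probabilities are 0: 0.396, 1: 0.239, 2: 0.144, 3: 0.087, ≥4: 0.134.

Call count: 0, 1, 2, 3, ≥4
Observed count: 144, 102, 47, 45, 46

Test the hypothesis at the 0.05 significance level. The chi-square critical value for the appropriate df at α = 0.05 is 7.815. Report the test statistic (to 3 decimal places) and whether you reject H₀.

7.412; do not reject

Expected counts E_i = n·p_i: 384×0.396 = 152.064, 384×0.239 = 91.776, 384×0.144 = 55.296, 384×0.087 = 33.408, 384×0.134 = 51.456.
cat         O        E   (O−E)²/E
0         144  152.064     0.4276
1         102   91.776     1.1390
2          47   55.296     1.2446
3          45   33.408     4.0222
≥4         46   51.456     0.5785
Sum = 7.412
df = 3. Since 7.412 < 7.815, we do not reject H₀.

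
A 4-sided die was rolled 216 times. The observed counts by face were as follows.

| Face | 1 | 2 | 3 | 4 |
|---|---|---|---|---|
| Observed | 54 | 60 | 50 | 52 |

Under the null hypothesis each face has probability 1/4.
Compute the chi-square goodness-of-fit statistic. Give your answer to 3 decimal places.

1.037

Under H₀ each category has probability 1/4, so each expected count is 216/4 = 54.
χ² = (54−54)²/54 + (60−54)²/54 + (50−54)²/54 + (52−54)²/54
   = 0.0000 + 0.6667 + 0.2963 + 0.0741
Sum = 1.037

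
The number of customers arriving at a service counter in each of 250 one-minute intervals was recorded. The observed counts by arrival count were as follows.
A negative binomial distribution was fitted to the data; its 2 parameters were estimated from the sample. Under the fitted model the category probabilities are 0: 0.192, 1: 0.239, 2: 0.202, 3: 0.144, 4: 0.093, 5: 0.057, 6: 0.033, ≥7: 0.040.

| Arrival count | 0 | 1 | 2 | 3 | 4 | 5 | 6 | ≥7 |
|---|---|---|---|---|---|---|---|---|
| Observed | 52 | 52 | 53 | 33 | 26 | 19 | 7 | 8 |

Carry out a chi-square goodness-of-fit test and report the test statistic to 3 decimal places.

4.210

Expected counts E_i = n·p_i: 250×0.192 = 48, 250×0.239 = 59.75, 250×0.202 = 50.5, 250×0.144 = 36, 250×0.093 = 23.25, 250×0.057 = 14.25, 250×0.033 = 8.25, 250×0.040 = 10.
0: (52 − 48)²/48 = 16/48 = 0.3333
1: (52 − 59.75)²/59.75 = 60.0625/59.75 = 1.0052
2: (53 − 50.5)²/50.5 = 6.25/50.5 = 0.1238
3: (33 − 36)²/36 = 9/36 = 0.2500
4: (26 − 23.25)²/23.25 = 7.5625/23.25 = 0.3253
5: (19 − 14.25)²/14.25 = 22.5625/14.25 = 1.5833
6: (7 − 8.25)²/8.25 = 1.5625/8.25 = 0.1894
≥7: (8 − 10)²/10 = 4/10 = 0.4000
Sum = 4.210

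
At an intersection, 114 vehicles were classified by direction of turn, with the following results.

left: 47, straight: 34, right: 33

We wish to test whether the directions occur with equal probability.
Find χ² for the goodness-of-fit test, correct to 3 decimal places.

3.211

Expected count for each of the 3 categories: 114/3 = 38.
left: (47 − 38)²/38 = 81/38 = 2.1316
straight: (34 − 38)²/38 = 16/38 = 0.4211
right: (33 − 38)²/38 = 25/38 = 0.6579
Sum = 3.211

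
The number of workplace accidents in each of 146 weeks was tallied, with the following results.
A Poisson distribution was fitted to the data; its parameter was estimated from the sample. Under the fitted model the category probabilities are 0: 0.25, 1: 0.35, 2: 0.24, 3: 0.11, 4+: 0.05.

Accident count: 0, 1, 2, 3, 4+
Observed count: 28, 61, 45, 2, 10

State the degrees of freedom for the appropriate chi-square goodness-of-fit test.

3

There are k = 5 categories and 1 parameter estimated from the data, so df = 5 − 1 − 1 = 3.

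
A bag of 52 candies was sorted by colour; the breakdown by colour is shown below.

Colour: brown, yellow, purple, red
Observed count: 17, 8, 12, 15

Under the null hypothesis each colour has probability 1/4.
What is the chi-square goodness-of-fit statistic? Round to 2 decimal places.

Expected count for each of the 4 categories: 52/4 = 13.
χ² = (17−13)²/13 + (8−13)²/13 + (12−13)²/13 + (15−13)²/13
   = 1.231 + 1.923 + 0.077 + 0.308
Sum = 3.54

3.54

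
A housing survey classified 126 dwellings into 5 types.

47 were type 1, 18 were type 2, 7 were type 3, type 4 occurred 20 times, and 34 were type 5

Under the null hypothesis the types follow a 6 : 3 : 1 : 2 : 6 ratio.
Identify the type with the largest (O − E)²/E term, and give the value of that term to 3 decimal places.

Ratio total = 18. Expected counts: 126×6/18 = 42, 126×3/18 = 21, 126×1/18 = 7, 126×2/18 = 14, 126×6/18 = 42.
cat         O        E   (O−E)²/E
type 1     47       42     0.5952
type 2     18       21     0.4286
type 3      7        7     0.0000
type 4     20       14     2.5714
type 5     34       42     1.5238
The largest term is for type 4: 2.571.

type 4, 2.571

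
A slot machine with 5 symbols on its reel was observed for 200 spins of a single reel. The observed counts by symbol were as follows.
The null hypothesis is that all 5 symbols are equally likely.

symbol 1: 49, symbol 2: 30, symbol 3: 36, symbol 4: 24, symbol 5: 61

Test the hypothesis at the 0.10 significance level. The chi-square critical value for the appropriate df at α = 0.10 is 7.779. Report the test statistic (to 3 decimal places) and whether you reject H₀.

Expected count for each of the 5 categories: 200/5 = 40.
cat           O        E   (O−E)²/E
symbol 1     49       40     2.0250
symbol 2     30       40     2.5000
symbol 3     36       40     0.4000
symbol 4     24       40     6.4000
symbol 5     61       40    11.0250
Sum = 22.350
df = 4. Since 22.350 > 7.779, we reject H₀.

22.350; reject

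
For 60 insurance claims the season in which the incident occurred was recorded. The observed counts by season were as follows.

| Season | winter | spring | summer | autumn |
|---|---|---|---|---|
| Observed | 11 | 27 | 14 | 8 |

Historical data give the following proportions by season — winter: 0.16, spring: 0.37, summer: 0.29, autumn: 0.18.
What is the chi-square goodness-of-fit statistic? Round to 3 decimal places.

2.632

Expected counts E_i = n·p_i: 60×0.16 = 9.6, 60×0.37 = 22.2, 60×0.29 = 17.4, 60×0.18 = 10.8.
winter: (11 − 9.6)²/9.6 = 1.96/9.6 = 0.2042
spring: (27 − 22.2)²/22.2 = 23.04/22.2 = 1.0378
summer: (14 − 17.4)²/17.4 = 11.56/17.4 = 0.6644
autumn: (8 − 10.8)²/10.8 = 7.84/10.8 = 0.7259
Sum = 2.632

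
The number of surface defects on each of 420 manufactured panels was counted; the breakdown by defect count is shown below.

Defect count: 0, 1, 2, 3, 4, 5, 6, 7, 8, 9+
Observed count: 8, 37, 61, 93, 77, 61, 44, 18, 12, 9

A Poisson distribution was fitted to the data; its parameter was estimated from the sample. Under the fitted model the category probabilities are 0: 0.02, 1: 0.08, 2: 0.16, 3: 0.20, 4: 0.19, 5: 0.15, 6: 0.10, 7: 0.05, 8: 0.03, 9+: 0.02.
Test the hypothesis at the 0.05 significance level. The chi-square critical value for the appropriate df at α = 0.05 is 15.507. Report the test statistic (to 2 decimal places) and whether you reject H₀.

Expected counts E_i = n·p_i: 420×0.02 = 8.4, 420×0.08 = 33.6, 420×0.16 = 67.2, 420×0.20 = 84, 420×0.19 = 79.8, 420×0.15 = 63, 420×0.10 = 42, 420×0.05 = 21, 420×0.03 = 12.6, 420×0.02 = 8.4.
0: (8 − 8.4)²/8.4 = 0.16/8.4 = 0.019
1: (37 − 33.6)²/33.6 = 11.56/33.6 = 0.344
2: (61 − 67.2)²/67.2 = 38.44/67.2 = 0.572
3: (93 − 84)²/84 = 81/84 = 0.964
4: (77 − 79.8)²/79.8 = 7.84/79.8 = 0.098
5: (61 − 63)²/63 = 4/63 = 0.063
6: (44 − 42)²/42 = 4/42 = 0.095
7: (18 − 21)²/21 = 9/21 = 0.429
8: (12 − 12.6)²/12.6 = 0.36/12.6 = 0.029
9+: (9 − 8.4)²/8.4 = 0.36/8.4 = 0.043
Sum = 2.66
df = 8. Since 2.66 < 15.507, we do not reject H₀.

2.66; do not reject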